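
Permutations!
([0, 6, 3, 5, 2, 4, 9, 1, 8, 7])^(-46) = (1 9)(2 5)(3 4)(6 7)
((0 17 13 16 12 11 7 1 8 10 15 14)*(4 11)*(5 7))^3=((0 17 13 16 12 4 11 5 7 1 8 10 15 14))^3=(0 16 11 1 15 17 12 5 8 14 13 4 7 10)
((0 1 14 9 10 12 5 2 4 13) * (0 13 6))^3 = ((0 1 14 9 10 12 5 2 4 6))^3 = (0 9 5 6 14 12 4 1 10 2)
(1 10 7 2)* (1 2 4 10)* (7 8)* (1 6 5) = [0, 6, 2, 3, 10, 1, 5, 4, 7, 9, 8] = (1 6 5)(4 10 8 7)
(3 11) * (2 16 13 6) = (2 16 13 6)(3 11) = [0, 1, 16, 11, 4, 5, 2, 7, 8, 9, 10, 3, 12, 6, 14, 15, 13]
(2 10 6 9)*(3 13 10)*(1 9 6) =(1 9 2 3 13 10) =[0, 9, 3, 13, 4, 5, 6, 7, 8, 2, 1, 11, 12, 10]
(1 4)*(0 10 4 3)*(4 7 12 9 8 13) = (0 10 7 12 9 8 13 4 1 3) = [10, 3, 2, 0, 1, 5, 6, 12, 13, 8, 7, 11, 9, 4]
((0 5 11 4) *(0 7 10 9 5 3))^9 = ((0 3)(4 7 10 9 5 11))^9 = (0 3)(4 9)(5 7)(10 11)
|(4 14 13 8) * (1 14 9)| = |(1 14 13 8 4 9)| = 6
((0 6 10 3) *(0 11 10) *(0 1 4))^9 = ((0 6 1 4)(3 11 10))^9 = (11)(0 6 1 4)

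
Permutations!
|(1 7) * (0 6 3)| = |(0 6 3)(1 7)| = 6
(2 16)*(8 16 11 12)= (2 11 12 8 16)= [0, 1, 11, 3, 4, 5, 6, 7, 16, 9, 10, 12, 8, 13, 14, 15, 2]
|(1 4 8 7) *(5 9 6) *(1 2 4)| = 12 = |(2 4 8 7)(5 9 6)|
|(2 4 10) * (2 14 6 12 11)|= 7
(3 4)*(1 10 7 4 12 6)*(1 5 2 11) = (1 10 7 4 3 12 6 5 2 11) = [0, 10, 11, 12, 3, 2, 5, 4, 8, 9, 7, 1, 6]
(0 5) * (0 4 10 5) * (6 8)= [0, 1, 2, 3, 10, 4, 8, 7, 6, 9, 5]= (4 10 5)(6 8)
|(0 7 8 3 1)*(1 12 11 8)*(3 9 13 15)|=|(0 7 1)(3 12 11 8 9 13 15)|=21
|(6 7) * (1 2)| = |(1 2)(6 7)| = 2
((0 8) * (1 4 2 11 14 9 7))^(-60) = (1 11 7 2 9 4 14)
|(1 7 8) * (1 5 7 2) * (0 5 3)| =|(0 5 7 8 3)(1 2)| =10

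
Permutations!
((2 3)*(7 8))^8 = (8)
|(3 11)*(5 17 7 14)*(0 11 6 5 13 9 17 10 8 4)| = 40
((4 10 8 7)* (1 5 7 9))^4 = (1 10 5 8 7 9 4)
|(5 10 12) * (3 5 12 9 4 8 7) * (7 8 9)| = |(12)(3 5 10 7)(4 9)| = 4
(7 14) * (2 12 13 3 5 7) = (2 12 13 3 5 7 14) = [0, 1, 12, 5, 4, 7, 6, 14, 8, 9, 10, 11, 13, 3, 2]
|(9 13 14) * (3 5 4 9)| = 6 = |(3 5 4 9 13 14)|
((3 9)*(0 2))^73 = ((0 2)(3 9))^73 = (0 2)(3 9)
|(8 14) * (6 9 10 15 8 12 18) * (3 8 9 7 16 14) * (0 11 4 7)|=|(0 11 4 7 16 14 12 18 6)(3 8)(9 10 15)|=18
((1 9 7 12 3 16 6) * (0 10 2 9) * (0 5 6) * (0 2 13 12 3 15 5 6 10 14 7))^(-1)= ((0 14 7 3 16 2 9)(1 6)(5 10 13 12 15))^(-1)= (0 9 2 16 3 7 14)(1 6)(5 15 12 13 10)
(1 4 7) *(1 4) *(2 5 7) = [0, 1, 5, 3, 2, 7, 6, 4] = (2 5 7 4)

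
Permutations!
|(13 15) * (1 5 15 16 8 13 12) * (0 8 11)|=|(0 8 13 16 11)(1 5 15 12)|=20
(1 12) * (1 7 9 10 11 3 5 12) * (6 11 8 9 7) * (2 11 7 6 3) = [0, 1, 11, 5, 4, 12, 7, 6, 9, 10, 8, 2, 3] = (2 11)(3 5 12)(6 7)(8 9 10)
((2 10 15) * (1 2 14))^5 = ((1 2 10 15 14))^5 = (15)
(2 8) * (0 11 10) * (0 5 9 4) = (0 11 10 5 9 4)(2 8) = [11, 1, 8, 3, 0, 9, 6, 7, 2, 4, 5, 10]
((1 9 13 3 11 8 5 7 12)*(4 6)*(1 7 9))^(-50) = (3 9 8)(5 11 13)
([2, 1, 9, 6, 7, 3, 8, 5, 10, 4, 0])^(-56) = (0 7 8 9 3)(2 5 10 4 6)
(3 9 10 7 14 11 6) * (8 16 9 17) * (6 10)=(3 17 8 16 9 6)(7 14 11 10)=[0, 1, 2, 17, 4, 5, 3, 14, 16, 6, 7, 10, 12, 13, 11, 15, 9, 8]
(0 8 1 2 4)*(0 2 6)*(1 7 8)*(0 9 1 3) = (0 3)(1 6 9)(2 4)(7 8) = [3, 6, 4, 0, 2, 5, 9, 8, 7, 1]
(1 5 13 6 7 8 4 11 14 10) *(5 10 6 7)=[0, 10, 2, 3, 11, 13, 5, 8, 4, 9, 1, 14, 12, 7, 6]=(1 10)(4 11 14 6 5 13 7 8)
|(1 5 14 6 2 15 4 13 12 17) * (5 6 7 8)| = 8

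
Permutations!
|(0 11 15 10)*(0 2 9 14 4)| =8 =|(0 11 15 10 2 9 14 4)|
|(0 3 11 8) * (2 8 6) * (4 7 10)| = |(0 3 11 6 2 8)(4 7 10)| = 6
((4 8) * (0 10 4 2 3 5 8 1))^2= ((0 10 4 1)(2 3 5 8))^2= (0 4)(1 10)(2 5)(3 8)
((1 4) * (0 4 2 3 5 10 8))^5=(0 5 1 8 3 4 10 2)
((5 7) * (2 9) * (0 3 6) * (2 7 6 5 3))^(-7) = (9)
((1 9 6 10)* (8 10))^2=(1 6 10 9 8)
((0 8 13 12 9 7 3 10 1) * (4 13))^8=(0 10 7 12 4)(1 3 9 13 8)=((0 8 4 13 12 9 7 3 10 1))^8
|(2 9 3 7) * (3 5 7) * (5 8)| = |(2 9 8 5 7)| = 5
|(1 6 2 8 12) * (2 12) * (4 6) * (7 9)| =|(1 4 6 12)(2 8)(7 9)| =4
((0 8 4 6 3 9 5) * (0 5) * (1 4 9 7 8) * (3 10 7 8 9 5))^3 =((0 1 4 6 10 7 9)(3 8 5))^3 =(0 6 9 4 7 1 10)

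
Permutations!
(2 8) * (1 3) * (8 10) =(1 3)(2 10 8) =[0, 3, 10, 1, 4, 5, 6, 7, 2, 9, 8]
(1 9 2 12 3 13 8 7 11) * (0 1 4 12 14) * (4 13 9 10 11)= [1, 10, 14, 9, 12, 5, 6, 4, 7, 2, 11, 13, 3, 8, 0]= (0 1 10 11 13 8 7 4 12 3 9 2 14)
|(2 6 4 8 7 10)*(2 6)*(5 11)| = |(4 8 7 10 6)(5 11)| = 10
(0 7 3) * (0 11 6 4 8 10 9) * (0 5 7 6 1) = (0 6 4 8 10 9 5 7 3 11 1) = [6, 0, 2, 11, 8, 7, 4, 3, 10, 5, 9, 1]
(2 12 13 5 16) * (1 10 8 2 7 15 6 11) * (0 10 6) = (0 10 8 2 12 13 5 16 7 15)(1 6 11) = [10, 6, 12, 3, 4, 16, 11, 15, 2, 9, 8, 1, 13, 5, 14, 0, 7]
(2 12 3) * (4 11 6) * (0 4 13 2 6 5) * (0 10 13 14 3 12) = (0 4 11 5 10 13 2)(3 6 14) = [4, 1, 0, 6, 11, 10, 14, 7, 8, 9, 13, 5, 12, 2, 3]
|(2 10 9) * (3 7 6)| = |(2 10 9)(3 7 6)| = 3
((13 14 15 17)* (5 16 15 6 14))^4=((5 16 15 17 13)(6 14))^4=(5 13 17 15 16)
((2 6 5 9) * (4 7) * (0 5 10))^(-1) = ((0 5 9 2 6 10)(4 7))^(-1) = (0 10 6 2 9 5)(4 7)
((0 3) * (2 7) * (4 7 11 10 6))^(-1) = ((0 3)(2 11 10 6 4 7))^(-1) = (0 3)(2 7 4 6 10 11)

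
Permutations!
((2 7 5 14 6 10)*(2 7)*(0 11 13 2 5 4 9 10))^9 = ((0 11 13 2 5 14 6)(4 9 10 7))^9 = (0 13 5 6 11 2 14)(4 9 10 7)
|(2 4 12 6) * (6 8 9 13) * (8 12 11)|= 7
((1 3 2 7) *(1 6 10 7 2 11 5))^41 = ((1 3 11 5)(6 10 7))^41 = (1 3 11 5)(6 7 10)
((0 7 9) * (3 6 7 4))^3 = (0 6)(3 9)(4 7)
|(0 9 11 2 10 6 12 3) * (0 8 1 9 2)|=|(0 2 10 6 12 3 8 1 9 11)|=10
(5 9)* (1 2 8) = (1 2 8)(5 9) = [0, 2, 8, 3, 4, 9, 6, 7, 1, 5]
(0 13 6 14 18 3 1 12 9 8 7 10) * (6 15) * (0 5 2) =(0 13 15 6 14 18 3 1 12 9 8 7 10 5 2) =[13, 12, 0, 1, 4, 2, 14, 10, 7, 8, 5, 11, 9, 15, 18, 6, 16, 17, 3]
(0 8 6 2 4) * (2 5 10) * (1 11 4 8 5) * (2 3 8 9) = (0 5 10 3 8 6 1 11 4)(2 9) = [5, 11, 9, 8, 0, 10, 1, 7, 6, 2, 3, 4]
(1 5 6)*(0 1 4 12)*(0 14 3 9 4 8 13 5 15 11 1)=(1 15 11)(3 9 4 12 14)(5 6 8 13)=[0, 15, 2, 9, 12, 6, 8, 7, 13, 4, 10, 1, 14, 5, 3, 11]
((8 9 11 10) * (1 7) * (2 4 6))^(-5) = (1 7)(2 4 6)(8 10 11 9)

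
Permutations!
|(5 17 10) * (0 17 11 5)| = |(0 17 10)(5 11)| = 6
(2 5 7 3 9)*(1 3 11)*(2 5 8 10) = (1 3 9 5 7 11)(2 8 10) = [0, 3, 8, 9, 4, 7, 6, 11, 10, 5, 2, 1]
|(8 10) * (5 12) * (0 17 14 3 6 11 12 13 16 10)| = |(0 17 14 3 6 11 12 5 13 16 10 8)| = 12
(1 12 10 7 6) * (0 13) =[13, 12, 2, 3, 4, 5, 1, 6, 8, 9, 7, 11, 10, 0] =(0 13)(1 12 10 7 6)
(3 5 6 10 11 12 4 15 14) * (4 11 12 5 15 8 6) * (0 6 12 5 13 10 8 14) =[6, 1, 2, 15, 14, 4, 8, 7, 12, 9, 5, 13, 11, 10, 3, 0] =(0 6 8 12 11 13 10 5 4 14 3 15)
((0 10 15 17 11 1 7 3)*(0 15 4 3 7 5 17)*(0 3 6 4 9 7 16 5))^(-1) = ((0 10 9 7 16 5 17 11 1)(3 15)(4 6))^(-1) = (0 1 11 17 5 16 7 9 10)(3 15)(4 6)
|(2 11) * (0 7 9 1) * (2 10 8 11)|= |(0 7 9 1)(8 11 10)|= 12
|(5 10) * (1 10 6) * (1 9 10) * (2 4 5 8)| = |(2 4 5 6 9 10 8)| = 7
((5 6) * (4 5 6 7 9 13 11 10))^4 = (4 13 5 11 7 10 9)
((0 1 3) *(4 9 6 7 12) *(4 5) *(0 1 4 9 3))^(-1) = (0 1 3 4)(5 12 7 6 9)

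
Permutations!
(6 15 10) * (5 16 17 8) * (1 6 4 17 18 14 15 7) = (1 6 7)(4 17 8 5 16 18 14 15 10) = [0, 6, 2, 3, 17, 16, 7, 1, 5, 9, 4, 11, 12, 13, 15, 10, 18, 8, 14]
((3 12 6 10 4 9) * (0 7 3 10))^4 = ((0 7 3 12 6)(4 9 10))^4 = (0 6 12 3 7)(4 9 10)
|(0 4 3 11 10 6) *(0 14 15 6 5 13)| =|(0 4 3 11 10 5 13)(6 14 15)| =21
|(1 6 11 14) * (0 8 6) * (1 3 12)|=8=|(0 8 6 11 14 3 12 1)|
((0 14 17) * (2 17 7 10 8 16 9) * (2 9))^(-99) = (0 16 7 17 8 14 2 10)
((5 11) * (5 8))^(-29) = ((5 11 8))^(-29) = (5 11 8)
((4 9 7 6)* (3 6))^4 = (3 7 9 4 6)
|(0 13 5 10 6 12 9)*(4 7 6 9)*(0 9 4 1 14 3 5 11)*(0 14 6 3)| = |(0 13 11 14)(1 6 12)(3 5 10 4 7)| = 60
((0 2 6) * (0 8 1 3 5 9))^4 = ((0 2 6 8 1 3 5 9))^4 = (0 1)(2 3)(5 6)(8 9)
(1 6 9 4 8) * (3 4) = (1 6 9 3 4 8) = [0, 6, 2, 4, 8, 5, 9, 7, 1, 3]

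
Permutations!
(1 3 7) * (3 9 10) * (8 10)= (1 9 8 10 3 7)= [0, 9, 2, 7, 4, 5, 6, 1, 10, 8, 3]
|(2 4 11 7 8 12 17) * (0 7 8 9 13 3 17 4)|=28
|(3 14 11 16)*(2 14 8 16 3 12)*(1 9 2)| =|(1 9 2 14 11 3 8 16 12)| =9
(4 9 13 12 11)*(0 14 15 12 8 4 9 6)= [14, 1, 2, 3, 6, 5, 0, 7, 4, 13, 10, 9, 11, 8, 15, 12]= (0 14 15 12 11 9 13 8 4 6)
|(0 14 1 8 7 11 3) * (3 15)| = 8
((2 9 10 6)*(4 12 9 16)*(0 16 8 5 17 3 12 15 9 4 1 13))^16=(2 12 6 3 10 17 9 5 15 8 4)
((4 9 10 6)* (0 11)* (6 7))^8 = (11)(4 7 9 6 10)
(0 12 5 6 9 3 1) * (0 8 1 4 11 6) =[12, 8, 2, 4, 11, 0, 9, 7, 1, 3, 10, 6, 5] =(0 12 5)(1 8)(3 4 11 6 9)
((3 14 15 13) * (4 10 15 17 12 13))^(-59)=(3 14 17 12 13)(4 10 15)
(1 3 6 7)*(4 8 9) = (1 3 6 7)(4 8 9) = [0, 3, 2, 6, 8, 5, 7, 1, 9, 4]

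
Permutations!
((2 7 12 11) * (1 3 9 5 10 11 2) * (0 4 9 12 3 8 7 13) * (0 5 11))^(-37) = (0 9 1 7 12 13 10 4 11 8 3 2 5)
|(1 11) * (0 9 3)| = 6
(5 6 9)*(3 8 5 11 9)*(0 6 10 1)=[6, 0, 2, 8, 4, 10, 3, 7, 5, 11, 1, 9]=(0 6 3 8 5 10 1)(9 11)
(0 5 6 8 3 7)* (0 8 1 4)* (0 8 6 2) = (0 5 2)(1 4 8 3 7 6) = [5, 4, 0, 7, 8, 2, 1, 6, 3]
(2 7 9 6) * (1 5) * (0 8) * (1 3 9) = [8, 5, 7, 9, 4, 3, 2, 1, 0, 6] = (0 8)(1 5 3 9 6 2 7)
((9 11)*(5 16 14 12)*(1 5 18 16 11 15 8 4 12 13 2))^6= (1 4 2 8 13 15 14 9 16 11 18 5 12)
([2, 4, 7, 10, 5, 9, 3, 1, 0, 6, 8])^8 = (0 3 5 7 8 6 4 2 10 9 1)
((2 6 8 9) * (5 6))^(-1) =((2 5 6 8 9))^(-1) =(2 9 8 6 5)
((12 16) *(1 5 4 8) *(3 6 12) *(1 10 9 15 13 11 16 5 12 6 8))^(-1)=((1 12 5 4)(3 8 10 9 15 13 11 16))^(-1)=(1 4 5 12)(3 16 11 13 15 9 10 8)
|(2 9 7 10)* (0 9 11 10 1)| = 12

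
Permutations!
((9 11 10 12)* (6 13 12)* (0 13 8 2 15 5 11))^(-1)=((0 13 12 9)(2 15 5 11 10 6 8))^(-1)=(0 9 12 13)(2 8 6 10 11 5 15)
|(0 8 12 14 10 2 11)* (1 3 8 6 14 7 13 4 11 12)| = 30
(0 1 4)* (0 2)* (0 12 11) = (0 1 4 2 12 11) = [1, 4, 12, 3, 2, 5, 6, 7, 8, 9, 10, 0, 11]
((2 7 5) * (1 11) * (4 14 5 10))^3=((1 11)(2 7 10 4 14 5))^3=(1 11)(2 4)(5 10)(7 14)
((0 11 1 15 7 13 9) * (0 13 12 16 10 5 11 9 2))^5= ((0 9 13 2)(1 15 7 12 16 10 5 11))^5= (0 9 13 2)(1 10 7 11 16 15 5 12)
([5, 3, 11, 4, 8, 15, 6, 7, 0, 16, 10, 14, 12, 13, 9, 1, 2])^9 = (0 15 3 8 5 1 4)(2 16 9 14 11)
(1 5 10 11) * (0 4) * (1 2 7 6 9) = [4, 5, 7, 3, 0, 10, 9, 6, 8, 1, 11, 2] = (0 4)(1 5 10 11 2 7 6 9)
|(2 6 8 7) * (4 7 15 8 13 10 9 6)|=12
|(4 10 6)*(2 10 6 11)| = 6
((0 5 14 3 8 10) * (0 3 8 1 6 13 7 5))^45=((1 6 13 7 5 14 8 10 3))^45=(14)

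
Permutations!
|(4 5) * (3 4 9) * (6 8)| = |(3 4 5 9)(6 8)| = 4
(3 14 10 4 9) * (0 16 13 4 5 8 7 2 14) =(0 16 13 4 9 3)(2 14 10 5 8 7) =[16, 1, 14, 0, 9, 8, 6, 2, 7, 3, 5, 11, 12, 4, 10, 15, 13]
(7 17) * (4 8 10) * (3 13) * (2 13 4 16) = (2 13 3 4 8 10 16)(7 17) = [0, 1, 13, 4, 8, 5, 6, 17, 10, 9, 16, 11, 12, 3, 14, 15, 2, 7]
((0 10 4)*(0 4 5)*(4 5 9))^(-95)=(10)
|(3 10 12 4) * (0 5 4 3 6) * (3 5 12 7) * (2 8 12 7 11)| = |(0 7 3 10 11 2 8 12 5 4 6)| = 11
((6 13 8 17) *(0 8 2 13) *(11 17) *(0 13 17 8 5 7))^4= (17)(0 5 7)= ((0 5 7)(2 17 6 13)(8 11))^4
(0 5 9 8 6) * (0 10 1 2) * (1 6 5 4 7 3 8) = (0 4 7 3 8 5 9 1 2)(6 10) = [4, 2, 0, 8, 7, 9, 10, 3, 5, 1, 6]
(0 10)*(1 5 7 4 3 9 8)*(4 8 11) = (0 10)(1 5 7 8)(3 9 11 4) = [10, 5, 2, 9, 3, 7, 6, 8, 1, 11, 0, 4]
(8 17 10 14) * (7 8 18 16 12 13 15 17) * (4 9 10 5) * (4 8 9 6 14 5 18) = (4 6 14)(5 8 7 9 10)(12 13 15 17 18 16) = [0, 1, 2, 3, 6, 8, 14, 9, 7, 10, 5, 11, 13, 15, 4, 17, 12, 18, 16]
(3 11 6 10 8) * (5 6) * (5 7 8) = (3 11 7 8)(5 6 10) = [0, 1, 2, 11, 4, 6, 10, 8, 3, 9, 5, 7]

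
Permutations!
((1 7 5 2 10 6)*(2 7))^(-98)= (1 10)(2 6)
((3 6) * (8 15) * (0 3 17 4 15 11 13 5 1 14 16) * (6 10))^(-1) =((0 3 10 6 17 4 15 8 11 13 5 1 14 16))^(-1) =(0 16 14 1 5 13 11 8 15 4 17 6 10 3)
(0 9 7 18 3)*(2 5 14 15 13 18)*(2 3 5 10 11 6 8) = (0 9 7 3)(2 10 11 6 8)(5 14 15 13 18) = [9, 1, 10, 0, 4, 14, 8, 3, 2, 7, 11, 6, 12, 18, 15, 13, 16, 17, 5]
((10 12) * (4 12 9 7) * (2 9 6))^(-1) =((2 9 7 4 12 10 6))^(-1) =(2 6 10 12 4 7 9)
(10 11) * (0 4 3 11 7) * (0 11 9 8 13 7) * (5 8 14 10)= (0 4 3 9 14 10)(5 8 13 7 11)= [4, 1, 2, 9, 3, 8, 6, 11, 13, 14, 0, 5, 12, 7, 10]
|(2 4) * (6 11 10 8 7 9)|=6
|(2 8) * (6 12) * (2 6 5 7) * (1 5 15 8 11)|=20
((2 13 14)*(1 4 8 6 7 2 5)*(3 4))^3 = (1 8 2 5 4 7 14 3 6 13)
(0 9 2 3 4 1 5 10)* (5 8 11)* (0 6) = (0 9 2 3 4 1 8 11 5 10 6) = [9, 8, 3, 4, 1, 10, 0, 7, 11, 2, 6, 5]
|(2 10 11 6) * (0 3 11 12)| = 7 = |(0 3 11 6 2 10 12)|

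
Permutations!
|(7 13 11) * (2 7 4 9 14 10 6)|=9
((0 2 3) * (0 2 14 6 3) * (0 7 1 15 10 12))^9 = (0 12 10 15 1 7 2 3 6 14)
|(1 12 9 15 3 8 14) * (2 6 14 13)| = |(1 12 9 15 3 8 13 2 6 14)| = 10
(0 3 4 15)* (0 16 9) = (0 3 4 15 16 9) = [3, 1, 2, 4, 15, 5, 6, 7, 8, 0, 10, 11, 12, 13, 14, 16, 9]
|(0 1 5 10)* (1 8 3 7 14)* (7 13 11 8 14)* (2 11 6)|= |(0 14 1 5 10)(2 11 8 3 13 6)|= 30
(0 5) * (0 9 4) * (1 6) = (0 5 9 4)(1 6) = [5, 6, 2, 3, 0, 9, 1, 7, 8, 4]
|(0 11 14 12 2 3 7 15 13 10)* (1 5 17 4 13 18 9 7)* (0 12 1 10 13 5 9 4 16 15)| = 12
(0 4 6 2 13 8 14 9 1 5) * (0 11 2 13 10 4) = (1 5 11 2 10 4 6 13 8 14 9) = [0, 5, 10, 3, 6, 11, 13, 7, 14, 1, 4, 2, 12, 8, 9]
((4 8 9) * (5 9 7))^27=(4 7 9 8 5)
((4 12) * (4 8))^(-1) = ((4 12 8))^(-1) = (4 8 12)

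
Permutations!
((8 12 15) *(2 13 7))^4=((2 13 7)(8 12 15))^4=(2 13 7)(8 12 15)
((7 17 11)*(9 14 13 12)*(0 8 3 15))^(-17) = (0 15 3 8)(7 17 11)(9 12 13 14)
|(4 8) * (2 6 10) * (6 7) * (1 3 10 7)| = |(1 3 10 2)(4 8)(6 7)| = 4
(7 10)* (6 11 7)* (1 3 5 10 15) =(1 3 5 10 6 11 7 15) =[0, 3, 2, 5, 4, 10, 11, 15, 8, 9, 6, 7, 12, 13, 14, 1]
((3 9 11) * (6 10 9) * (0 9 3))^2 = ((0 9 11)(3 6 10))^2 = (0 11 9)(3 10 6)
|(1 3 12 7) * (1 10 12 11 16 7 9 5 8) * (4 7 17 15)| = 13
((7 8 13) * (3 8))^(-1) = ((3 8 13 7))^(-1) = (3 7 13 8)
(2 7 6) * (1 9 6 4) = (1 9 6 2 7 4) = [0, 9, 7, 3, 1, 5, 2, 4, 8, 6]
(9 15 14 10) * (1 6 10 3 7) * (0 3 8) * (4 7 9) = (0 3 9 15 14 8)(1 6 10 4 7) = [3, 6, 2, 9, 7, 5, 10, 1, 0, 15, 4, 11, 12, 13, 8, 14]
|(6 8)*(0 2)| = 2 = |(0 2)(6 8)|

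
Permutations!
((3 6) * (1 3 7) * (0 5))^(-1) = ((0 5)(1 3 6 7))^(-1) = (0 5)(1 7 6 3)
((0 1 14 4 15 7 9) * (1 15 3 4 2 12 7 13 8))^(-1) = (0 9 7 12 2 14 1 8 13 15)(3 4)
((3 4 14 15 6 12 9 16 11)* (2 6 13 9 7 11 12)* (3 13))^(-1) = (2 6)(3 15 14 4)(7 12 16 9 13 11) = ((2 6)(3 4 14 15)(7 11 13 9 16 12))^(-1)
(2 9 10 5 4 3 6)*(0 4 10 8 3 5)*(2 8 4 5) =(0 5 10)(2 9 4)(3 6 8) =[5, 1, 9, 6, 2, 10, 8, 7, 3, 4, 0]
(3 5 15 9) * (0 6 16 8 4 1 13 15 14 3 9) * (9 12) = [6, 13, 2, 5, 1, 14, 16, 7, 4, 12, 10, 11, 9, 15, 3, 0, 8] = (0 6 16 8 4 1 13 15)(3 5 14)(9 12)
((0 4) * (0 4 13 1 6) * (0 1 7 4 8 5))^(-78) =(13)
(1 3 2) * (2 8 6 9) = (1 3 8 6 9 2) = [0, 3, 1, 8, 4, 5, 9, 7, 6, 2]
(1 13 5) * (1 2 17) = [0, 13, 17, 3, 4, 2, 6, 7, 8, 9, 10, 11, 12, 5, 14, 15, 16, 1] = (1 13 5 2 17)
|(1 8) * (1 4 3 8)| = |(3 8 4)| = 3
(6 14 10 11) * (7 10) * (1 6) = (1 6 14 7 10 11) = [0, 6, 2, 3, 4, 5, 14, 10, 8, 9, 11, 1, 12, 13, 7]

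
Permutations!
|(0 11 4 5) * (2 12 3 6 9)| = 20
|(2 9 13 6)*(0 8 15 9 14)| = 8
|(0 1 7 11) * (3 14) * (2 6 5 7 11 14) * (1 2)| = 9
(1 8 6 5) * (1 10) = [0, 8, 2, 3, 4, 10, 5, 7, 6, 9, 1] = (1 8 6 5 10)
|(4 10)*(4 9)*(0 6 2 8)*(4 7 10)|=|(0 6 2 8)(7 10 9)|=12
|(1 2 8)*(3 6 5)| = 3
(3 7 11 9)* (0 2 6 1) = (0 2 6 1)(3 7 11 9) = [2, 0, 6, 7, 4, 5, 1, 11, 8, 3, 10, 9]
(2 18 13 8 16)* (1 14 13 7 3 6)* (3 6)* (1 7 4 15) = (1 14 13 8 16 2 18 4 15)(6 7) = [0, 14, 18, 3, 15, 5, 7, 6, 16, 9, 10, 11, 12, 8, 13, 1, 2, 17, 4]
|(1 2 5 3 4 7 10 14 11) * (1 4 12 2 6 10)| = |(1 6 10 14 11 4 7)(2 5 3 12)| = 28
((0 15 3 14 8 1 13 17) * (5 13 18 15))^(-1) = (0 17 13 5)(1 8 14 3 15 18)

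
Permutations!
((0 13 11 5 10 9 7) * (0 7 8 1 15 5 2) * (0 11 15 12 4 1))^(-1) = (0 8 9 10 5 15 13)(1 4 12)(2 11)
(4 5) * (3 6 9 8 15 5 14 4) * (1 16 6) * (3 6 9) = (1 16 9 8 15 5 6 3)(4 14) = [0, 16, 2, 1, 14, 6, 3, 7, 15, 8, 10, 11, 12, 13, 4, 5, 9]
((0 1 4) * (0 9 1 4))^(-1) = (0 1 9 4)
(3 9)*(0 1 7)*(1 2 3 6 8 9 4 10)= [2, 7, 3, 4, 10, 5, 8, 0, 9, 6, 1]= (0 2 3 4 10 1 7)(6 8 9)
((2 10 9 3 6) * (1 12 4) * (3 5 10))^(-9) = (12)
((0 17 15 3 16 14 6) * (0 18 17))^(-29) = ((3 16 14 6 18 17 15))^(-29) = (3 15 17 18 6 14 16)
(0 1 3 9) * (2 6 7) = (0 1 3 9)(2 6 7) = [1, 3, 6, 9, 4, 5, 7, 2, 8, 0]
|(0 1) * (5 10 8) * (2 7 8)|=|(0 1)(2 7 8 5 10)|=10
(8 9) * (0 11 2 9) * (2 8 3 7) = [11, 1, 9, 7, 4, 5, 6, 2, 0, 3, 10, 8] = (0 11 8)(2 9 3 7)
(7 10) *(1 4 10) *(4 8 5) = (1 8 5 4 10 7) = [0, 8, 2, 3, 10, 4, 6, 1, 5, 9, 7]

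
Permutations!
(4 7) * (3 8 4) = (3 8 4 7) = [0, 1, 2, 8, 7, 5, 6, 3, 4]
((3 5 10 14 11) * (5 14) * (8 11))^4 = ((3 14 8 11)(5 10))^4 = (14)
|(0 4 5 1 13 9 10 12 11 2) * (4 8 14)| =|(0 8 14 4 5 1 13 9 10 12 11 2)| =12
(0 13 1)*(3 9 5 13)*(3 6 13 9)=(0 6 13 1)(5 9)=[6, 0, 2, 3, 4, 9, 13, 7, 8, 5, 10, 11, 12, 1]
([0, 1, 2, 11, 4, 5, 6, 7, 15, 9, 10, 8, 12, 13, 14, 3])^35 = (3 15 8 11)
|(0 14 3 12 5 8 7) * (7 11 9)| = 9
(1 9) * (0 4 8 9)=(0 4 8 9 1)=[4, 0, 2, 3, 8, 5, 6, 7, 9, 1]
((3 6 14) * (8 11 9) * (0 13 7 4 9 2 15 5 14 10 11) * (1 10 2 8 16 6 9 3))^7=(0 6 11 9 1 4 5 13 2 8 16 10 3 14 7 15)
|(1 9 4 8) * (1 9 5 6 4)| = 6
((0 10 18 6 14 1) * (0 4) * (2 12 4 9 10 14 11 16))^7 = (0 11 1 2 10 4 6 14 16 9 12 18)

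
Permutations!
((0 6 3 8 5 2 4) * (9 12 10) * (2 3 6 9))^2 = (0 12 2)(3 5 8)(4 9 10)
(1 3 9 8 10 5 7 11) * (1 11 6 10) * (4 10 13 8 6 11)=(1 3 9 6 13 8)(4 10 5 7 11)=[0, 3, 2, 9, 10, 7, 13, 11, 1, 6, 5, 4, 12, 8]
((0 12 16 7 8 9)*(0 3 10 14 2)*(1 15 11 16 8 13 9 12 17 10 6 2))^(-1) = (0 2 6 3 9 13 7 16 11 15 1 14 10 17)(8 12)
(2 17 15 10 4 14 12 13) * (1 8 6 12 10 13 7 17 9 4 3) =[0, 8, 9, 1, 14, 5, 12, 17, 6, 4, 3, 11, 7, 2, 10, 13, 16, 15] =(1 8 6 12 7 17 15 13 2 9 4 14 10 3)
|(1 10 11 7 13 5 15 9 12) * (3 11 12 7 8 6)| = |(1 10 12)(3 11 8 6)(5 15 9 7 13)| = 60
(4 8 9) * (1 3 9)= [0, 3, 2, 9, 8, 5, 6, 7, 1, 4]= (1 3 9 4 8)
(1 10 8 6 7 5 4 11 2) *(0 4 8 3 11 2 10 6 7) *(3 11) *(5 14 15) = (0 4 2 1 6)(5 8 7 14 15)(10 11) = [4, 6, 1, 3, 2, 8, 0, 14, 7, 9, 11, 10, 12, 13, 15, 5]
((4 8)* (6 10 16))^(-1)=(4 8)(6 16 10)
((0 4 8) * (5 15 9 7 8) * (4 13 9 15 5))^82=((15)(0 13 9 7 8))^82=(15)(0 9 8 13 7)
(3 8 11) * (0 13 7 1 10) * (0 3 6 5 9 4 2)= (0 13 7 1 10 3 8 11 6 5 9 4 2)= [13, 10, 0, 8, 2, 9, 5, 1, 11, 4, 3, 6, 12, 7]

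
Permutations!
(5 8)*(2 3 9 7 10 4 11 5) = [0, 1, 3, 9, 11, 8, 6, 10, 2, 7, 4, 5] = (2 3 9 7 10 4 11 5 8)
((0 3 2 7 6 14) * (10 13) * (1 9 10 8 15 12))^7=((0 3 2 7 6 14)(1 9 10 13 8 15 12))^7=(15)(0 3 2 7 6 14)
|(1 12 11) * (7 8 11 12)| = |(12)(1 7 8 11)| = 4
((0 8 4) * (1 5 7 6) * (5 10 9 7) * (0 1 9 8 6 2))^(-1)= (0 2 7 9 6)(1 4 8 10)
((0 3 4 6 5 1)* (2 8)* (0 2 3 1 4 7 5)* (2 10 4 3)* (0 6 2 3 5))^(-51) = ((0 1 10 4 2 8 3 7))^(-51) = (0 8 10 7 2 1 3 4)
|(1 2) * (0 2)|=|(0 2 1)|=3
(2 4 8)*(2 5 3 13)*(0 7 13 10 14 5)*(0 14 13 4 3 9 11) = [7, 1, 3, 10, 8, 9, 6, 4, 14, 11, 13, 0, 12, 2, 5] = (0 7 4 8 14 5 9 11)(2 3 10 13)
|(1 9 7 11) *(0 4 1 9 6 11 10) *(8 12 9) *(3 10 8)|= 28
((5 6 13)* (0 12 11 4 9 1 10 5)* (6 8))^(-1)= ((0 12 11 4 9 1 10 5 8 6 13))^(-1)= (0 13 6 8 5 10 1 9 4 11 12)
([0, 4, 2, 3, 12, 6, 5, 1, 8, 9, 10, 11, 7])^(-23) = [0, 4, 2, 3, 12, 6, 5, 1, 8, 9, 10, 11, 7]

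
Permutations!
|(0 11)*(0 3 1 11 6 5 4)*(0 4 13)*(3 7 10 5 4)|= 10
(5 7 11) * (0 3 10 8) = (0 3 10 8)(5 7 11) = [3, 1, 2, 10, 4, 7, 6, 11, 0, 9, 8, 5]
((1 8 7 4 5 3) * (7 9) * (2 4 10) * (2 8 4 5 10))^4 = (1 9 3 8 5 10 2 4 7)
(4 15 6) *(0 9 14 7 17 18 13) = [9, 1, 2, 3, 15, 5, 4, 17, 8, 14, 10, 11, 12, 0, 7, 6, 16, 18, 13] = (0 9 14 7 17 18 13)(4 15 6)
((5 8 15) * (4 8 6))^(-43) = (4 15 6 8 5)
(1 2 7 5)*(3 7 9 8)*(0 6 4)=(0 6 4)(1 2 9 8 3 7 5)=[6, 2, 9, 7, 0, 1, 4, 5, 3, 8]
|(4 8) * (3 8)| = 3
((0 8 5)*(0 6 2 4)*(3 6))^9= (0 5 6 4 8 3 2)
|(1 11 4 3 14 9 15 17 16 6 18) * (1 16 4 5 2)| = |(1 11 5 2)(3 14 9 15 17 4)(6 18 16)| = 12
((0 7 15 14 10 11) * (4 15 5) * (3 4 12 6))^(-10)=(0 7 5 12 6 3 4 15 14 10 11)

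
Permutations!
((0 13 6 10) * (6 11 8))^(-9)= (0 8)(6 13)(10 11)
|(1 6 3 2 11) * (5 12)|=|(1 6 3 2 11)(5 12)|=10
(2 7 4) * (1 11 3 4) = (1 11 3 4 2 7) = [0, 11, 7, 4, 2, 5, 6, 1, 8, 9, 10, 3]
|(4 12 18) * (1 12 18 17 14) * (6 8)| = 4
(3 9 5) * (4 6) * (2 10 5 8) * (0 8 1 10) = (0 8 2)(1 10 5 3 9)(4 6) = [8, 10, 0, 9, 6, 3, 4, 7, 2, 1, 5]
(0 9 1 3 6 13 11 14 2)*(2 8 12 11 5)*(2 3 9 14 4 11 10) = (0 14 8 12 10 2)(1 9)(3 6 13 5)(4 11) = [14, 9, 0, 6, 11, 3, 13, 7, 12, 1, 2, 4, 10, 5, 8]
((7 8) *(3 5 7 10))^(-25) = (10)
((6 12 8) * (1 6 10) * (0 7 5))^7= ((0 7 5)(1 6 12 8 10))^7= (0 7 5)(1 12 10 6 8)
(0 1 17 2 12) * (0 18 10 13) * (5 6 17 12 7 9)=[1, 12, 7, 3, 4, 6, 17, 9, 8, 5, 13, 11, 18, 0, 14, 15, 16, 2, 10]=(0 1 12 18 10 13)(2 7 9 5 6 17)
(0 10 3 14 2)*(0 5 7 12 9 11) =(0 10 3 14 2 5 7 12 9 11) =[10, 1, 5, 14, 4, 7, 6, 12, 8, 11, 3, 0, 9, 13, 2]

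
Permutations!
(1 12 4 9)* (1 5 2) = [0, 12, 1, 3, 9, 2, 6, 7, 8, 5, 10, 11, 4] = (1 12 4 9 5 2)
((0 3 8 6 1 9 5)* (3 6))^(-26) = (0 5 9 1 6)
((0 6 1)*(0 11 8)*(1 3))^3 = ((0 6 3 1 11 8))^3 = (0 1)(3 8)(6 11)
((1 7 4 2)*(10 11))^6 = (11)(1 4)(2 7)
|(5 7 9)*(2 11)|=|(2 11)(5 7 9)|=6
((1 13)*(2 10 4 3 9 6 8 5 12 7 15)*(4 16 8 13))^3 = (1 9)(2 8 7 10 5 15 16 12)(3 13)(4 6)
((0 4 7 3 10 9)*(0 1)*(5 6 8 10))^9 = ((0 4 7 3 5 6 8 10 9 1))^9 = (0 1 9 10 8 6 5 3 7 4)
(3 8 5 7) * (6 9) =[0, 1, 2, 8, 4, 7, 9, 3, 5, 6] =(3 8 5 7)(6 9)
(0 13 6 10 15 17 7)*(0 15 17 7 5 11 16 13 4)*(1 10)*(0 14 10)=(0 4 14 10 17 5 11 16 13 6 1)(7 15)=[4, 0, 2, 3, 14, 11, 1, 15, 8, 9, 17, 16, 12, 6, 10, 7, 13, 5]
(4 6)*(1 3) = (1 3)(4 6) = [0, 3, 2, 1, 6, 5, 4]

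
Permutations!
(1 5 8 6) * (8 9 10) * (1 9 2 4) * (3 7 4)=(1 5 2 3 7 4)(6 9 10 8)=[0, 5, 3, 7, 1, 2, 9, 4, 6, 10, 8]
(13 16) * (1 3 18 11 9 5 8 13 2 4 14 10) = [0, 3, 4, 18, 14, 8, 6, 7, 13, 5, 1, 9, 12, 16, 10, 15, 2, 17, 11] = (1 3 18 11 9 5 8 13 16 2 4 14 10)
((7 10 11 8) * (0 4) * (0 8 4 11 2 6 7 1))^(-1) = (0 1 8 4 11)(2 10 7 6) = ((0 11 4 8 1)(2 6 7 10))^(-1)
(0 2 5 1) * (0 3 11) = (0 2 5 1 3 11) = [2, 3, 5, 11, 4, 1, 6, 7, 8, 9, 10, 0]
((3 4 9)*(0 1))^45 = ((0 1)(3 4 9))^45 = (9)(0 1)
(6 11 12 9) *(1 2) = (1 2)(6 11 12 9) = [0, 2, 1, 3, 4, 5, 11, 7, 8, 6, 10, 12, 9]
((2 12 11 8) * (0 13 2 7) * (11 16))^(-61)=(0 12 8 13 16 7 2 11)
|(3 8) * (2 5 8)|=|(2 5 8 3)|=4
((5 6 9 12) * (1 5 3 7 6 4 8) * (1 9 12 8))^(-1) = (1 4 5)(3 12 6 7)(8 9)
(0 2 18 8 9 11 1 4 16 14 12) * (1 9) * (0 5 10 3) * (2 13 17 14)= (0 13 17 14 12 5 10 3)(1 4 16 2 18 8)(9 11)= [13, 4, 18, 0, 16, 10, 6, 7, 1, 11, 3, 9, 5, 17, 12, 15, 2, 14, 8]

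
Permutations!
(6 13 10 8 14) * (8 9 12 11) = (6 13 10 9 12 11 8 14) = [0, 1, 2, 3, 4, 5, 13, 7, 14, 12, 9, 8, 11, 10, 6]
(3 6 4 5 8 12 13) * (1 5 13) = (1 5 8 12)(3 6 4 13) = [0, 5, 2, 6, 13, 8, 4, 7, 12, 9, 10, 11, 1, 3]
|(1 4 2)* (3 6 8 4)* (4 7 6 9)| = |(1 3 9 4 2)(6 8 7)| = 15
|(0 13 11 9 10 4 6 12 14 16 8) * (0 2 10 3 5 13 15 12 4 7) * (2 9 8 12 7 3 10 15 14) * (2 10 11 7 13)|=66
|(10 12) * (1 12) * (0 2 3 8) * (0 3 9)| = |(0 2 9)(1 12 10)(3 8)| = 6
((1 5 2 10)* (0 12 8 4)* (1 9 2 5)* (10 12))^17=(0 2 4 9 8 10 12)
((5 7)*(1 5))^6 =(7)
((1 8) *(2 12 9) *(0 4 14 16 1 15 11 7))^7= (0 11 8 16 4 7 15 1 14)(2 12 9)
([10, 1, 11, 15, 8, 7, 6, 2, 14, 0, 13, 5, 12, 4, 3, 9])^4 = [8, 1, 2, 10, 15, 5, 6, 7, 9, 4, 14, 11, 12, 3, 0, 13]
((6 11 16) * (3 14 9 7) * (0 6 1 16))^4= (16)(0 6 11)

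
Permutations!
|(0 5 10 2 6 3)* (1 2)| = |(0 5 10 1 2 6 3)| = 7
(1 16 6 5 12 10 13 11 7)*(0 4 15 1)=(0 4 15 1 16 6 5 12 10 13 11 7)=[4, 16, 2, 3, 15, 12, 5, 0, 8, 9, 13, 7, 10, 11, 14, 1, 6]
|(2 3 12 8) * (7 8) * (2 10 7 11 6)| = |(2 3 12 11 6)(7 8 10)| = 15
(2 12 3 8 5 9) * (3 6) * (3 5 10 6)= [0, 1, 12, 8, 4, 9, 5, 7, 10, 2, 6, 11, 3]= (2 12 3 8 10 6 5 9)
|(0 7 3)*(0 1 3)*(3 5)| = 6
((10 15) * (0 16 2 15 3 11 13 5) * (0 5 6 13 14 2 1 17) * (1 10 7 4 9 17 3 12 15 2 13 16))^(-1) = ((0 1 3 11 14 13 6 16 10 12 15 7 4 9 17))^(-1) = (0 17 9 4 7 15 12 10 16 6 13 14 11 3 1)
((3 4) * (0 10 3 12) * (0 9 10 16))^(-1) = ((0 16)(3 4 12 9 10))^(-1) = (0 16)(3 10 9 12 4)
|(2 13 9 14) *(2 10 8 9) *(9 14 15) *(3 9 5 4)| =|(2 13)(3 9 15 5 4)(8 14 10)| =30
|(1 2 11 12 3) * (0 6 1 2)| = 12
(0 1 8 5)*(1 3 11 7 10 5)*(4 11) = (0 3 4 11 7 10 5)(1 8) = [3, 8, 2, 4, 11, 0, 6, 10, 1, 9, 5, 7]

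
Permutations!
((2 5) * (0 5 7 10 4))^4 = (0 10 2)(4 7 5)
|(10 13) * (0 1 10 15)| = |(0 1 10 13 15)| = 5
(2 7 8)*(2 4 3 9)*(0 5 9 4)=(0 5 9 2 7 8)(3 4)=[5, 1, 7, 4, 3, 9, 6, 8, 0, 2]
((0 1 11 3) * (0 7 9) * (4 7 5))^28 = (0 5)(1 4)(3 9)(7 11)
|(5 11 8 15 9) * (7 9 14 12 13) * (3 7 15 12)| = 10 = |(3 7 9 5 11 8 12 13 15 14)|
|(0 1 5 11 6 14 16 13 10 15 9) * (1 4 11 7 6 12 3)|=15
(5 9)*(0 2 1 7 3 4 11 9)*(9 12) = (0 2 1 7 3 4 11 12 9 5) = [2, 7, 1, 4, 11, 0, 6, 3, 8, 5, 10, 12, 9]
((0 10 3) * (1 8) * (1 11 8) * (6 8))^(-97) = (0 3 10)(6 11 8)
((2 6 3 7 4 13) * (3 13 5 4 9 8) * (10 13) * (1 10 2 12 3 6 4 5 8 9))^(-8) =((1 10 13 12 3 7)(2 4 8 6))^(-8) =(1 3 13)(7 12 10)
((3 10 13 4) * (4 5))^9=(3 4 5 13 10)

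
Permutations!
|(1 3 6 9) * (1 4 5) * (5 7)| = 7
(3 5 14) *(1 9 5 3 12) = (1 9 5 14 12) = [0, 9, 2, 3, 4, 14, 6, 7, 8, 5, 10, 11, 1, 13, 12]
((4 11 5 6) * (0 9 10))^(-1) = (0 10 9)(4 6 5 11)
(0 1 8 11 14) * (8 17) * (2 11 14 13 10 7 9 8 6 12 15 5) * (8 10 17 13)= (0 1 13 17 6 12 15 5 2 11 8 14)(7 9 10)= [1, 13, 11, 3, 4, 2, 12, 9, 14, 10, 7, 8, 15, 17, 0, 5, 16, 6]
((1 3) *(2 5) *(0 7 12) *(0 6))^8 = (12)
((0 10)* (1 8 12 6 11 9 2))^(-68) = (1 12 11 2 8 6 9)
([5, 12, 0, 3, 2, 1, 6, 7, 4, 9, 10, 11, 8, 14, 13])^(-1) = (0 2 4 8 12 1 5)(13 14)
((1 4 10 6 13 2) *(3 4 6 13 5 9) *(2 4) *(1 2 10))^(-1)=(1 4 13 10 3 9 5 6)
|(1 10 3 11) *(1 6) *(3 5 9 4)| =8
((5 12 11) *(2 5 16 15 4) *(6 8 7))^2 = ((2 5 12 11 16 15 4)(6 8 7))^2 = (2 12 16 4 5 11 15)(6 7 8)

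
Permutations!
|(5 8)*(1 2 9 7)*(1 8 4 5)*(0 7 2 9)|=6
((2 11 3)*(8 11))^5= (2 8 11 3)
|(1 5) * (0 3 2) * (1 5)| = |(5)(0 3 2)| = 3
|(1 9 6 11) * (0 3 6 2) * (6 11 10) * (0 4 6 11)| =14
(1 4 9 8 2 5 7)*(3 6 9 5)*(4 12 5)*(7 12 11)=[0, 11, 3, 6, 4, 12, 9, 1, 2, 8, 10, 7, 5]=(1 11 7)(2 3 6 9 8)(5 12)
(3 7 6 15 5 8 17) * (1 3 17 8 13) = (17)(1 3 7 6 15 5 13) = [0, 3, 2, 7, 4, 13, 15, 6, 8, 9, 10, 11, 12, 1, 14, 5, 16, 17]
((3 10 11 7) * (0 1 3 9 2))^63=((0 1 3 10 11 7 9 2))^63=(0 2 9 7 11 10 3 1)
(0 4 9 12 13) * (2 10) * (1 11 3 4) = [1, 11, 10, 4, 9, 5, 6, 7, 8, 12, 2, 3, 13, 0] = (0 1 11 3 4 9 12 13)(2 10)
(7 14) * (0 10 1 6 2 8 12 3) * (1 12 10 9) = [9, 6, 8, 0, 4, 5, 2, 14, 10, 1, 12, 11, 3, 13, 7] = (0 9 1 6 2 8 10 12 3)(7 14)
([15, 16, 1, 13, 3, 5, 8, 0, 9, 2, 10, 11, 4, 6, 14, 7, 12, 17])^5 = [7, 13, 3, 2, 9, 5, 16, 15, 12, 4, 10, 11, 8, 1, 14, 0, 6, 17]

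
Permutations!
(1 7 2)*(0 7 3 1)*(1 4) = [7, 3, 0, 4, 1, 5, 6, 2] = (0 7 2)(1 3 4)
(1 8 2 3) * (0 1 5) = [1, 8, 3, 5, 4, 0, 6, 7, 2] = (0 1 8 2 3 5)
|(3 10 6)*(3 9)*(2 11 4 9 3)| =|(2 11 4 9)(3 10 6)| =12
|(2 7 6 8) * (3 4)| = |(2 7 6 8)(3 4)| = 4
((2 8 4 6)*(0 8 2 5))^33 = ((0 8 4 6 5))^33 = (0 6 8 5 4)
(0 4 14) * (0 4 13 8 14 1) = [13, 0, 2, 3, 1, 5, 6, 7, 14, 9, 10, 11, 12, 8, 4] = (0 13 8 14 4 1)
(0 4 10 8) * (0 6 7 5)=(0 4 10 8 6 7 5)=[4, 1, 2, 3, 10, 0, 7, 5, 6, 9, 8]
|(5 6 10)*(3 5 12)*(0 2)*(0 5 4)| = 8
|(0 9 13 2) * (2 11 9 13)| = 5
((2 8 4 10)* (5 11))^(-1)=((2 8 4 10)(5 11))^(-1)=(2 10 4 8)(5 11)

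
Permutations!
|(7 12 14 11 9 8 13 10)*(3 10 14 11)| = 9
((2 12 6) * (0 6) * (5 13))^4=(13)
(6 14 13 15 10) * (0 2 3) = (0 2 3)(6 14 13 15 10) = [2, 1, 3, 0, 4, 5, 14, 7, 8, 9, 6, 11, 12, 15, 13, 10]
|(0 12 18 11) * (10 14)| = 4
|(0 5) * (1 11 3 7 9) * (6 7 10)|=|(0 5)(1 11 3 10 6 7 9)|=14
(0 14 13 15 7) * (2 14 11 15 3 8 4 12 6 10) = (0 11 15 7)(2 14 13 3 8 4 12 6 10) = [11, 1, 14, 8, 12, 5, 10, 0, 4, 9, 2, 15, 6, 3, 13, 7]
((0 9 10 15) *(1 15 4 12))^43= (0 9 10 4 12 1 15)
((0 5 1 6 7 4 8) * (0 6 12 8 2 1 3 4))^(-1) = (0 7 6 8 12 1 2 4 3 5)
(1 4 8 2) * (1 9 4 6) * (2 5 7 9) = (1 6)(4 8 5 7 9) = [0, 6, 2, 3, 8, 7, 1, 9, 5, 4]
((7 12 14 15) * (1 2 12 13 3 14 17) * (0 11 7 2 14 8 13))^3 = (1 2)(12 14)(15 17)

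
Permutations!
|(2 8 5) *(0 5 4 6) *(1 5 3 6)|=|(0 3 6)(1 5 2 8 4)|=15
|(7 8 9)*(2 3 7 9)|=4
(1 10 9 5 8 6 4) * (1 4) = (1 10 9 5 8 6) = [0, 10, 2, 3, 4, 8, 1, 7, 6, 5, 9]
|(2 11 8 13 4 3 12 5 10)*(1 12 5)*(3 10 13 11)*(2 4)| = |(1 12)(2 3 5 13)(4 10)(8 11)| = 4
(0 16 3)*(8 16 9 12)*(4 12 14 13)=[9, 1, 2, 0, 12, 5, 6, 7, 16, 14, 10, 11, 8, 4, 13, 15, 3]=(0 9 14 13 4 12 8 16 3)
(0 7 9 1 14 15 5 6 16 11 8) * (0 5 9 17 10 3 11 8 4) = [7, 14, 2, 11, 0, 6, 16, 17, 5, 1, 3, 4, 12, 13, 15, 9, 8, 10] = (0 7 17 10 3 11 4)(1 14 15 9)(5 6 16 8)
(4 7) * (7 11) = (4 11 7) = [0, 1, 2, 3, 11, 5, 6, 4, 8, 9, 10, 7]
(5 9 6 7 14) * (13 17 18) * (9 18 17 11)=(5 18 13 11 9 6 7 14)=[0, 1, 2, 3, 4, 18, 7, 14, 8, 6, 10, 9, 12, 11, 5, 15, 16, 17, 13]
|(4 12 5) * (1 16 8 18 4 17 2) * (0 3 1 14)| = 12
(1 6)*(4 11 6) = [0, 4, 2, 3, 11, 5, 1, 7, 8, 9, 10, 6] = (1 4 11 6)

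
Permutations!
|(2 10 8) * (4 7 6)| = |(2 10 8)(4 7 6)| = 3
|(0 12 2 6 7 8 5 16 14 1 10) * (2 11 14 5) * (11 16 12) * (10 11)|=|(0 10)(1 11 14)(2 6 7 8)(5 12 16)|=12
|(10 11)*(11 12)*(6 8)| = |(6 8)(10 12 11)| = 6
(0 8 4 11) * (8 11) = [11, 1, 2, 3, 8, 5, 6, 7, 4, 9, 10, 0] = (0 11)(4 8)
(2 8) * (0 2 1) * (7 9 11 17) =(0 2 8 1)(7 9 11 17) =[2, 0, 8, 3, 4, 5, 6, 9, 1, 11, 10, 17, 12, 13, 14, 15, 16, 7]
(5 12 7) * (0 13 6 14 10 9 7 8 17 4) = (0 13 6 14 10 9 7 5 12 8 17 4) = [13, 1, 2, 3, 0, 12, 14, 5, 17, 7, 9, 11, 8, 6, 10, 15, 16, 4]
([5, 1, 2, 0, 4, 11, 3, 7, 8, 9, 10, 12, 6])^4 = [6, 1, 2, 12, 4, 3, 11, 7, 8, 9, 10, 0, 5]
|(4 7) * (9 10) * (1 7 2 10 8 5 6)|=9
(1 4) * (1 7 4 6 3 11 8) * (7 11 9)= [0, 6, 2, 9, 11, 5, 3, 4, 1, 7, 10, 8]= (1 6 3 9 7 4 11 8)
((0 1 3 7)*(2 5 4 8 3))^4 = ((0 1 2 5 4 8 3 7))^4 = (0 4)(1 8)(2 3)(5 7)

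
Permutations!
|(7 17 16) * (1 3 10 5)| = |(1 3 10 5)(7 17 16)| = 12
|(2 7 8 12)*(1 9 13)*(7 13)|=|(1 9 7 8 12 2 13)|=7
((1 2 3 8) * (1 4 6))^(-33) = ((1 2 3 8 4 6))^(-33) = (1 8)(2 4)(3 6)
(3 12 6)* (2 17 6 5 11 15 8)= (2 17 6 3 12 5 11 15 8)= [0, 1, 17, 12, 4, 11, 3, 7, 2, 9, 10, 15, 5, 13, 14, 8, 16, 6]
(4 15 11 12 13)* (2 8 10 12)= (2 8 10 12 13 4 15 11)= [0, 1, 8, 3, 15, 5, 6, 7, 10, 9, 12, 2, 13, 4, 14, 11]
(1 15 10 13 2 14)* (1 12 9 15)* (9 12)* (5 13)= (2 14 9 15 10 5 13)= [0, 1, 14, 3, 4, 13, 6, 7, 8, 15, 5, 11, 12, 2, 9, 10]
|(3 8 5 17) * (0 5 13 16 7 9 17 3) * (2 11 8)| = |(0 5 3 2 11 8 13 16 7 9 17)| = 11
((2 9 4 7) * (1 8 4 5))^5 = ((1 8 4 7 2 9 5))^5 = (1 9 7 8 5 2 4)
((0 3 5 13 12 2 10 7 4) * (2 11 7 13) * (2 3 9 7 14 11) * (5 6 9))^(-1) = ((0 5 3 6 9 7 4)(2 10 13 12)(11 14))^(-1) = (0 4 7 9 6 3 5)(2 12 13 10)(11 14)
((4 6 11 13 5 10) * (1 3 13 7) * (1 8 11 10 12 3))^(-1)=(3 12 5 13)(4 10 6)(7 11 8)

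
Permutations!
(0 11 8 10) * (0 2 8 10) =(0 11 10 2 8) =[11, 1, 8, 3, 4, 5, 6, 7, 0, 9, 2, 10]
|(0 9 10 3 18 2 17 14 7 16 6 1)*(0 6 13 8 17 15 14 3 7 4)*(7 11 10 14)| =|(0 9 14 4)(1 6)(2 15 7 16 13 8 17 3 18)(10 11)| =36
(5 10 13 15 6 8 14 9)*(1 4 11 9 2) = (1 4 11 9 5 10 13 15 6 8 14 2) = [0, 4, 1, 3, 11, 10, 8, 7, 14, 5, 13, 9, 12, 15, 2, 6]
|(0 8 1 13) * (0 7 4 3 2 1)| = 6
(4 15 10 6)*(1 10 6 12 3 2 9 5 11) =(1 10 12 3 2 9 5 11)(4 15 6) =[0, 10, 9, 2, 15, 11, 4, 7, 8, 5, 12, 1, 3, 13, 14, 6]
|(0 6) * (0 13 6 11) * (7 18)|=2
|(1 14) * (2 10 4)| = 6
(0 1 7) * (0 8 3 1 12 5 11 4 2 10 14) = (0 12 5 11 4 2 10 14)(1 7 8 3) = [12, 7, 10, 1, 2, 11, 6, 8, 3, 9, 14, 4, 5, 13, 0]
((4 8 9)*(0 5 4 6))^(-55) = (0 6 9 8 4 5)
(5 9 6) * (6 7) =[0, 1, 2, 3, 4, 9, 5, 6, 8, 7] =(5 9 7 6)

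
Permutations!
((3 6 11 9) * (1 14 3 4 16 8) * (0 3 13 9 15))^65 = (1 13 4 8 14 9 16)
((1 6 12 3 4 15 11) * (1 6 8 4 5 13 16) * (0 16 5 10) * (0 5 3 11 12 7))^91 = ((0 16 1 8 4 15 12 11 6 7)(3 10 5 13))^91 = (0 16 1 8 4 15 12 11 6 7)(3 13 5 10)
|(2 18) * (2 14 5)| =4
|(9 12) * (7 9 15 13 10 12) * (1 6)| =4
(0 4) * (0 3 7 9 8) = [4, 1, 2, 7, 3, 5, 6, 9, 0, 8] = (0 4 3 7 9 8)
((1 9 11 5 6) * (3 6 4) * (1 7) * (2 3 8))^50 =(11)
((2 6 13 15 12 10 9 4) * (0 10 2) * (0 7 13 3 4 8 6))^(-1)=((0 10 9 8 6 3 4 7 13 15 12 2))^(-1)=(0 2 12 15 13 7 4 3 6 8 9 10)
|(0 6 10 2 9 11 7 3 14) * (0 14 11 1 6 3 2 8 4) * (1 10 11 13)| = |(14)(0 3 13 1 6 11 7 2 9 10 8 4)| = 12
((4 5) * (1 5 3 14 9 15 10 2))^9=((1 5 4 3 14 9 15 10 2))^9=(15)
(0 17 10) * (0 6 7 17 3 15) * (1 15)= (0 3 1 15)(6 7 17 10)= [3, 15, 2, 1, 4, 5, 7, 17, 8, 9, 6, 11, 12, 13, 14, 0, 16, 10]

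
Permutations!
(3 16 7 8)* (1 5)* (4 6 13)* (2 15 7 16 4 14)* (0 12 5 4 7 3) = (16)(0 12 5 1 4 6 13 14 2 15 3 7 8) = [12, 4, 15, 7, 6, 1, 13, 8, 0, 9, 10, 11, 5, 14, 2, 3, 16]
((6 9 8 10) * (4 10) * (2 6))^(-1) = (2 10 4 8 9 6)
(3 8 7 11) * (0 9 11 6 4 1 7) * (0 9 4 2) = (0 4 1 7 6 2)(3 8 9 11) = [4, 7, 0, 8, 1, 5, 2, 6, 9, 11, 10, 3]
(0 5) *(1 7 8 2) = (0 5)(1 7 8 2) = [5, 7, 1, 3, 4, 0, 6, 8, 2]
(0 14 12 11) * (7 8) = (0 14 12 11)(7 8) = [14, 1, 2, 3, 4, 5, 6, 8, 7, 9, 10, 0, 11, 13, 12]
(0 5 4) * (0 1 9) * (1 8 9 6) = (0 5 4 8 9)(1 6) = [5, 6, 2, 3, 8, 4, 1, 7, 9, 0]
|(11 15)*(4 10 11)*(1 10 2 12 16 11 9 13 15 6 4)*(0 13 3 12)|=13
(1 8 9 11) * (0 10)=(0 10)(1 8 9 11)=[10, 8, 2, 3, 4, 5, 6, 7, 9, 11, 0, 1]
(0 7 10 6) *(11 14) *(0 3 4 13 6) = (0 7 10)(3 4 13 6)(11 14) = [7, 1, 2, 4, 13, 5, 3, 10, 8, 9, 0, 14, 12, 6, 11]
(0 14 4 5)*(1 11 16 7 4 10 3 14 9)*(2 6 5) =[9, 11, 6, 14, 2, 0, 5, 4, 8, 1, 3, 16, 12, 13, 10, 15, 7] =(0 9 1 11 16 7 4 2 6 5)(3 14 10)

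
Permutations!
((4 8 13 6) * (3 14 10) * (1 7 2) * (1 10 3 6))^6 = (14)(1 8 6 2)(4 10 7 13)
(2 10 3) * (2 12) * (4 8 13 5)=(2 10 3 12)(4 8 13 5)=[0, 1, 10, 12, 8, 4, 6, 7, 13, 9, 3, 11, 2, 5]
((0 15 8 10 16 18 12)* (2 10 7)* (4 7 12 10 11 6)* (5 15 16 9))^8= ((0 16 18 10 9 5 15 8 12)(2 11 6 4 7))^8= (0 12 8 15 5 9 10 18 16)(2 4 11 7 6)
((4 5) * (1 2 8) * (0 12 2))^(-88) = ((0 12 2 8 1)(4 5))^(-88) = (0 2 1 12 8)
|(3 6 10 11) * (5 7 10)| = |(3 6 5 7 10 11)| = 6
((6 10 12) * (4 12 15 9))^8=(4 6 15)(9 12 10)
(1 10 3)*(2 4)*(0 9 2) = (0 9 2 4)(1 10 3) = [9, 10, 4, 1, 0, 5, 6, 7, 8, 2, 3]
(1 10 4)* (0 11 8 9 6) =(0 11 8 9 6)(1 10 4) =[11, 10, 2, 3, 1, 5, 0, 7, 9, 6, 4, 8]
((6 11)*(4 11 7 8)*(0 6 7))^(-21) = (0 6)(4 8 7 11)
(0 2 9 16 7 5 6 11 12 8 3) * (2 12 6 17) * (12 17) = (0 17 2 9 16 7 5 12 8 3)(6 11) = [17, 1, 9, 0, 4, 12, 11, 5, 3, 16, 10, 6, 8, 13, 14, 15, 7, 2]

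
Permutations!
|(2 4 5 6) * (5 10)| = |(2 4 10 5 6)| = 5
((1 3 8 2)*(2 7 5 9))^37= (1 8 5 2 3 7 9)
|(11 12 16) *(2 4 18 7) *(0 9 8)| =12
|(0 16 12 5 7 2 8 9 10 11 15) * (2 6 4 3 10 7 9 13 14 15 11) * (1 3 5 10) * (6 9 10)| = |(0 16 12 6 4 5 10 2 8 13 14 15)(1 3)(7 9)| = 12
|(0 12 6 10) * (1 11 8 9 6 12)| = 7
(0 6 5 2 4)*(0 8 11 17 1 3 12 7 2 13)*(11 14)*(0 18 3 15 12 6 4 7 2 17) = (0 4 8 14 11)(1 15 12 2 7 17)(3 6 5 13 18) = [4, 15, 7, 6, 8, 13, 5, 17, 14, 9, 10, 0, 2, 18, 11, 12, 16, 1, 3]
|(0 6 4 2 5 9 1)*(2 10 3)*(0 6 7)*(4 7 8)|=|(0 8 4 10 3 2 5 9 1 6 7)|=11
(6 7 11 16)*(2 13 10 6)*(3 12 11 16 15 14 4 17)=(2 13 10 6 7 16)(3 12 11 15 14 4 17)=[0, 1, 13, 12, 17, 5, 7, 16, 8, 9, 6, 15, 11, 10, 4, 14, 2, 3]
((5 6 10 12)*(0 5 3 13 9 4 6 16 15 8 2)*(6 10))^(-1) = ((0 5 16 15 8 2)(3 13 9 4 10 12))^(-1) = (0 2 8 15 16 5)(3 12 10 4 9 13)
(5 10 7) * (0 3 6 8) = [3, 1, 2, 6, 4, 10, 8, 5, 0, 9, 7] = (0 3 6 8)(5 10 7)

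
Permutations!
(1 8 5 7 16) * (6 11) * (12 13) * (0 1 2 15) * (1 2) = [2, 8, 15, 3, 4, 7, 11, 16, 5, 9, 10, 6, 13, 12, 14, 0, 1] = (0 2 15)(1 8 5 7 16)(6 11)(12 13)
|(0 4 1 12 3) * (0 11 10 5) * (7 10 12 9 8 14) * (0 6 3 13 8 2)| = 10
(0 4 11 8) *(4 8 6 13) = (0 8)(4 11 6 13) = [8, 1, 2, 3, 11, 5, 13, 7, 0, 9, 10, 6, 12, 4]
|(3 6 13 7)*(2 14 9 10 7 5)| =9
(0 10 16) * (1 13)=(0 10 16)(1 13)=[10, 13, 2, 3, 4, 5, 6, 7, 8, 9, 16, 11, 12, 1, 14, 15, 0]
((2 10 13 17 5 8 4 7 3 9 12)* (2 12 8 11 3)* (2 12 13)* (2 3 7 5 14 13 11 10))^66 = (17) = ((3 9 8 4 5 10)(7 12 11)(13 17 14))^66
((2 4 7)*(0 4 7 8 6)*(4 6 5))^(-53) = ((0 6)(2 7)(4 8 5))^(-53) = (0 6)(2 7)(4 8 5)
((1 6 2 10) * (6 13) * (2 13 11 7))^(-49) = (1 11 7 2 10)(6 13)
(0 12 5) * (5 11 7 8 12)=(0 5)(7 8 12 11)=[5, 1, 2, 3, 4, 0, 6, 8, 12, 9, 10, 7, 11]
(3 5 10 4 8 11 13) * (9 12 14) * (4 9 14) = (14)(3 5 10 9 12 4 8 11 13) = [0, 1, 2, 5, 8, 10, 6, 7, 11, 12, 9, 13, 4, 3, 14]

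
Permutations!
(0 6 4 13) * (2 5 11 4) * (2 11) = (0 6 11 4 13)(2 5) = [6, 1, 5, 3, 13, 2, 11, 7, 8, 9, 10, 4, 12, 0]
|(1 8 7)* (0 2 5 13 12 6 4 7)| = |(0 2 5 13 12 6 4 7 1 8)| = 10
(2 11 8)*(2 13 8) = (2 11)(8 13) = [0, 1, 11, 3, 4, 5, 6, 7, 13, 9, 10, 2, 12, 8]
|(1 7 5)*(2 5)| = 4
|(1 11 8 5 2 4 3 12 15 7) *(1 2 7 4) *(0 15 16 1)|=|(0 15 4 3 12 16 1 11 8 5 7 2)|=12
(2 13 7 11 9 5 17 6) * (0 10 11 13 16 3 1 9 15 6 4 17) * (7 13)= (0 10 11 15 6 2 16 3 1 9 5)(4 17)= [10, 9, 16, 1, 17, 0, 2, 7, 8, 5, 11, 15, 12, 13, 14, 6, 3, 4]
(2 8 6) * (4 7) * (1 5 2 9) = [0, 5, 8, 3, 7, 2, 9, 4, 6, 1] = (1 5 2 8 6 9)(4 7)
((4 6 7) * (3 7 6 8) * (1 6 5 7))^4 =((1 6 5 7 4 8 3))^4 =(1 4 6 8 5 3 7)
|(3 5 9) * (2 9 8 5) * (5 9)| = 5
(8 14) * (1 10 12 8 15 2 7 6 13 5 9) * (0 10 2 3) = [10, 2, 7, 0, 4, 9, 13, 6, 14, 1, 12, 11, 8, 5, 15, 3] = (0 10 12 8 14 15 3)(1 2 7 6 13 5 9)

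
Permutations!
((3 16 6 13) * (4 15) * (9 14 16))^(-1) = (3 13 6 16 14 9)(4 15)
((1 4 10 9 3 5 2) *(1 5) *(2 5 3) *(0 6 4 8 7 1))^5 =(0 2 10 6 3 9 4)(1 7 8)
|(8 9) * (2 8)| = |(2 8 9)| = 3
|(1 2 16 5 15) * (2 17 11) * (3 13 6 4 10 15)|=12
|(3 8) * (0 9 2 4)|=|(0 9 2 4)(3 8)|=4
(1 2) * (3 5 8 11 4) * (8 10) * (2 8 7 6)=[0, 8, 1, 5, 3, 10, 2, 6, 11, 9, 7, 4]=(1 8 11 4 3 5 10 7 6 2)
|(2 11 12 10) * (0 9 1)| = 12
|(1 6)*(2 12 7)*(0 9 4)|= 6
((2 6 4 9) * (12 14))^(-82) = ((2 6 4 9)(12 14))^(-82) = (14)(2 4)(6 9)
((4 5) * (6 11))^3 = (4 5)(6 11)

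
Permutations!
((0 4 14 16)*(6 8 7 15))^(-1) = ((0 4 14 16)(6 8 7 15))^(-1) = (0 16 14 4)(6 15 7 8)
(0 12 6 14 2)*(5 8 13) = [12, 1, 0, 3, 4, 8, 14, 7, 13, 9, 10, 11, 6, 5, 2] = (0 12 6 14 2)(5 8 13)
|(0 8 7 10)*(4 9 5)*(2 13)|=12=|(0 8 7 10)(2 13)(4 9 5)|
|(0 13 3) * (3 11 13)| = |(0 3)(11 13)| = 2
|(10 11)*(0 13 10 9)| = 5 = |(0 13 10 11 9)|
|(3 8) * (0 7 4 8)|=|(0 7 4 8 3)|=5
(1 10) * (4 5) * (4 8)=(1 10)(4 5 8)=[0, 10, 2, 3, 5, 8, 6, 7, 4, 9, 1]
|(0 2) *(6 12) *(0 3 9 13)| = |(0 2 3 9 13)(6 12)| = 10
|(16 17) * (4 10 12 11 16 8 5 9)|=9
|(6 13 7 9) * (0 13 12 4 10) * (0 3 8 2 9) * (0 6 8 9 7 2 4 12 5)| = |(0 13 2 7 6 5)(3 9 8 4 10)| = 30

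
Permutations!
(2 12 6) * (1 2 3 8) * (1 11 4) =(1 2 12 6 3 8 11 4) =[0, 2, 12, 8, 1, 5, 3, 7, 11, 9, 10, 4, 6]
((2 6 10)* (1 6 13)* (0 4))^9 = (0 4)(1 13 2 10 6)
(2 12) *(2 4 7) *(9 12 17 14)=(2 17 14 9 12 4 7)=[0, 1, 17, 3, 7, 5, 6, 2, 8, 12, 10, 11, 4, 13, 9, 15, 16, 14]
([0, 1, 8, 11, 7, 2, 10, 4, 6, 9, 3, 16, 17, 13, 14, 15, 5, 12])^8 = (17)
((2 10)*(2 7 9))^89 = (2 10 7 9)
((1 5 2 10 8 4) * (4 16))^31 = (1 10 4 2 16 5 8)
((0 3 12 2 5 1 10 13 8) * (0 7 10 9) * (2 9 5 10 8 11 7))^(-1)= (0 9 12 3)(1 5)(2 8 7 11 13 10)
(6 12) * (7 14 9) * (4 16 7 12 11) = (4 16 7 14 9 12 6 11) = [0, 1, 2, 3, 16, 5, 11, 14, 8, 12, 10, 4, 6, 13, 9, 15, 7]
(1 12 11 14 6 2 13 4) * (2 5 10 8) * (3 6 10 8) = (1 12 11 14 10 3 6 5 8 2 13 4) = [0, 12, 13, 6, 1, 8, 5, 7, 2, 9, 3, 14, 11, 4, 10]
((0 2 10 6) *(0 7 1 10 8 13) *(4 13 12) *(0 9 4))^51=(13)(0 12 8 2)(1 7 6 10)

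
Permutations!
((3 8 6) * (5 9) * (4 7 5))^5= ((3 8 6)(4 7 5 9))^5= (3 6 8)(4 7 5 9)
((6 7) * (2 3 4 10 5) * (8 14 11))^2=((2 3 4 10 5)(6 7)(8 14 11))^2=(2 4 5 3 10)(8 11 14)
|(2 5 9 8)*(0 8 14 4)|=7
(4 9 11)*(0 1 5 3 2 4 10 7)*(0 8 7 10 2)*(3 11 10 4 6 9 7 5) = (0 1 3)(2 6 9 10 4 7 8 5 11) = [1, 3, 6, 0, 7, 11, 9, 8, 5, 10, 4, 2]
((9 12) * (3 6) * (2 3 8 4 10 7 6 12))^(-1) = ((2 3 12 9)(4 10 7 6 8))^(-1) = (2 9 12 3)(4 8 6 7 10)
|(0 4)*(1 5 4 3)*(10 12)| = |(0 3 1 5 4)(10 12)| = 10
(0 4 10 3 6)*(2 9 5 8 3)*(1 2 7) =(0 4 10 7 1 2 9 5 8 3 6) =[4, 2, 9, 6, 10, 8, 0, 1, 3, 5, 7]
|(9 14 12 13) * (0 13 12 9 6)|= 6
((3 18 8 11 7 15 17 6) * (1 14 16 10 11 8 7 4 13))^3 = ((1 14 16 10 11 4 13)(3 18 7 15 17 6))^3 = (1 10 13 16 4 14 11)(3 15)(6 7)(17 18)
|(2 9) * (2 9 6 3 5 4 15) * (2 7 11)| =8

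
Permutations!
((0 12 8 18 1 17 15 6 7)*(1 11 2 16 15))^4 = ((0 12 8 18 11 2 16 15 6 7)(1 17))^4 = (0 11 6 8 16)(2 7 18 15 12)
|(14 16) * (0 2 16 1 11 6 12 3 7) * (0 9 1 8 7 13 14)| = 30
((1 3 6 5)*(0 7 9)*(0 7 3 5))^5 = (0 6 3)(1 5)(7 9)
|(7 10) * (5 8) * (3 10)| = 6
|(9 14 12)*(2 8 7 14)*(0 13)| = 6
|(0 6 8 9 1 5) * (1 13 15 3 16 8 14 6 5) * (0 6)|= 12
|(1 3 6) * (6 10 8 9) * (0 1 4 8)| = |(0 1 3 10)(4 8 9 6)| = 4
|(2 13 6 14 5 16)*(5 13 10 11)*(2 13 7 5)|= 6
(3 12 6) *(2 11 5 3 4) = [0, 1, 11, 12, 2, 3, 4, 7, 8, 9, 10, 5, 6] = (2 11 5 3 12 6 4)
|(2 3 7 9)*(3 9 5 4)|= |(2 9)(3 7 5 4)|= 4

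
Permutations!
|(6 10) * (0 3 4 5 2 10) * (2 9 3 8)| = 20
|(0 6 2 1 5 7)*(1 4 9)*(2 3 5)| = 20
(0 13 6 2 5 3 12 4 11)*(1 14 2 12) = (0 13 6 12 4 11)(1 14 2 5 3) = [13, 14, 5, 1, 11, 3, 12, 7, 8, 9, 10, 0, 4, 6, 2]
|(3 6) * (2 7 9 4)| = |(2 7 9 4)(3 6)| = 4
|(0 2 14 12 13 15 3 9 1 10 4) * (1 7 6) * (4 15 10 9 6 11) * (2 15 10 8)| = |(0 15 3 6 1 9 7 11 4)(2 14 12 13 8)| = 45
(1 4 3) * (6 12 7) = (1 4 3)(6 12 7) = [0, 4, 2, 1, 3, 5, 12, 6, 8, 9, 10, 11, 7]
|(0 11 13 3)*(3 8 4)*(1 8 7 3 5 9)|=5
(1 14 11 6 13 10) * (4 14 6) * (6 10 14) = (1 10)(4 6 13 14 11) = [0, 10, 2, 3, 6, 5, 13, 7, 8, 9, 1, 4, 12, 14, 11]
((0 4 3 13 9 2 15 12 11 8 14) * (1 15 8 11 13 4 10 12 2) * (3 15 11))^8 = ((0 10 12 13 9 1 11 3 4 15 2 8 14))^8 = (0 4 13 8 11 10 15 9 14 3 12 2 1)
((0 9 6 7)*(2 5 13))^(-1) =((0 9 6 7)(2 5 13))^(-1) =(0 7 6 9)(2 13 5)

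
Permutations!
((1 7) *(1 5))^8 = (1 5 7)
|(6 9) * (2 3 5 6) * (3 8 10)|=7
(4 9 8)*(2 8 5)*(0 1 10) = (0 1 10)(2 8 4 9 5) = [1, 10, 8, 3, 9, 2, 6, 7, 4, 5, 0]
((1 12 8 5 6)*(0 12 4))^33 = ((0 12 8 5 6 1 4))^33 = (0 1 5 12 4 6 8)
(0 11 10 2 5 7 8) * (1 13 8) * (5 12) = (0 11 10 2 12 5 7 1 13 8) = [11, 13, 12, 3, 4, 7, 6, 1, 0, 9, 2, 10, 5, 8]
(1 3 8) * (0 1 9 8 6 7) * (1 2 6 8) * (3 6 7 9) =(0 2 7)(1 6 9)(3 8) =[2, 6, 7, 8, 4, 5, 9, 0, 3, 1]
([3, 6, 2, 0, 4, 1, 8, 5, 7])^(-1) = [3, 5, 2, 0, 4, 7, 1, 8, 6]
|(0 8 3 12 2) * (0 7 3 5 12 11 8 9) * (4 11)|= 8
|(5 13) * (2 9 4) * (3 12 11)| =6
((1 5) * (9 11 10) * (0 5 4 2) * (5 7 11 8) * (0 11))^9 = (0 7)(1 4 2 11 10 9 8 5)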